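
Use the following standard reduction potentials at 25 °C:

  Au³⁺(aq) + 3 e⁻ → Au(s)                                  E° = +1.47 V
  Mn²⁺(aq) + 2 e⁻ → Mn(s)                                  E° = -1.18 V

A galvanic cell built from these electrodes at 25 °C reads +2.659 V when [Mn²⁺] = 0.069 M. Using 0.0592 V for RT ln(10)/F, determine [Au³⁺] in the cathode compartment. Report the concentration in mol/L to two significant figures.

Au³⁺/Au is the cathode, Mn²⁺/Mn the anode: E°cell = +2.65 V, n = 6.
Overall reaction: 2 Au³⁺(aq) + 3 Mn(s) → 2 Au(s) + 3 Mn²⁺(aq); Q = [Mn²⁺]^3/[Au³⁺]^2.
From E = E° − (0.0592/n) log Q: log Q = (E° − E)·n/0.0592 = (+2.65 − (+2.659))·6/0.0592 = -0.9122.
So 2·log[Au³⁺] = 3·log(0.069) − log Q = -3.4835 − (-0.9122) = -2.5713; log[Au³⁺] = -2.5713 / 2 = -1.2856; [Au³⁺] = 10^(-1.2856) ≈ 0.052 M.

0.052 M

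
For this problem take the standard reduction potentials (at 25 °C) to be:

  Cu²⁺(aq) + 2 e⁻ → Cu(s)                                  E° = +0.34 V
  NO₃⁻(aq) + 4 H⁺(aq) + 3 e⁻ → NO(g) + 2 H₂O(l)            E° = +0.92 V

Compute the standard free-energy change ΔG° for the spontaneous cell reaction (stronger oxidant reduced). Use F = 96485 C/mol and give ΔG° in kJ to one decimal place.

-335.8 kJ

NO₃⁻/NO (E° = +0.92 V) is the cathode; Cu²⁺/Cu (E° = +0.34 V) is the anode, so E°cell = +0.58 V.
Balancing electrons gives n = 6 (lcm of 3 and 2).
ΔG° = −nFE° = −(6)(96485)(+0.58) = -335,768 J = -335.8 kJ.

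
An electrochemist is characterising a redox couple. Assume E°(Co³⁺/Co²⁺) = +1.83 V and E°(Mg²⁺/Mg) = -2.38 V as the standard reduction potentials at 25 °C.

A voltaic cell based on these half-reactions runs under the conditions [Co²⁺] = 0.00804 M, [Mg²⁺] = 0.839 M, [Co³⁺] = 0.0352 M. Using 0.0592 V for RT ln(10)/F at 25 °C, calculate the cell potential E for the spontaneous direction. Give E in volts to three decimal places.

+4.250 V

Co³⁺/Co²⁺ is the cathode (higher E°), Mg²⁺/Mg the anode: E°cell = +1.83 − (-2.38) = +4.21 V, n = 2.
Overall: 2 Co³⁺(aq) + Mg(s) → 2 Co²⁺(aq) + Mg²⁺(aq)
Q = [Co²⁺]^2·[Mg²⁺] / ([Co³⁺]^2); log Q = -1.359.
E = E° − (0.0592/n) log Q = +4.21 − (0.0592/2)(-1.359) = +4.250 V.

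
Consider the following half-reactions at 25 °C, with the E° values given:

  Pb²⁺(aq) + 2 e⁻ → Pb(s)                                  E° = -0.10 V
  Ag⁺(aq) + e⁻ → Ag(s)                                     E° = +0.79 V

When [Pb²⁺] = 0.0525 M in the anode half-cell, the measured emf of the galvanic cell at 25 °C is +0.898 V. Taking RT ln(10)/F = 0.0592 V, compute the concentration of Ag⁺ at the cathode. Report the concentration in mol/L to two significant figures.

Ag⁺/Ag is the cathode, Pb²⁺/Pb the anode: E°cell = +0.89 V, n = 2.
Overall reaction: 2 Ag⁺(aq) + Pb(s) → 2 Ag(s) + Pb²⁺(aq); Q = [Pb²⁺]^1/[Ag⁺]^2.
From E = E° − (0.0592/n) log Q: log Q = (E° − E)·n/0.0592 = (+0.89 − (+0.898))·2/0.0592 = -0.2703.
So 2·log[Ag⁺] = 1·log(0.0525) − log Q = -1.2798 − (-0.2703) = -1.0095; log[Ag⁺] = -1.0095 / 2 = -0.5048; [Ag⁺] = 10^(-0.5048) ≈ 0.31 M.

0.31 M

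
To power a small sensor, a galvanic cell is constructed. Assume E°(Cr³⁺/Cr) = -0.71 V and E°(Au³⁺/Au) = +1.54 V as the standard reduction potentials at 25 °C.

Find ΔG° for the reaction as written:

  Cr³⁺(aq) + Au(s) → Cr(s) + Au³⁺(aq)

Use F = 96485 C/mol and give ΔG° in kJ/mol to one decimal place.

+651.3 kJ/mol

As written, Cr³⁺/Cr is reduced (cathode) and Au³⁺/Au is oxidised (anode), so E°cell = (-0.71) − (+1.54) = -2.25 V.
Balancing electrons gives n = 3.
ΔG° = −nFE° = −(3)(96485)(-2.25) = 651,274 J = +651.3 kJ/mol.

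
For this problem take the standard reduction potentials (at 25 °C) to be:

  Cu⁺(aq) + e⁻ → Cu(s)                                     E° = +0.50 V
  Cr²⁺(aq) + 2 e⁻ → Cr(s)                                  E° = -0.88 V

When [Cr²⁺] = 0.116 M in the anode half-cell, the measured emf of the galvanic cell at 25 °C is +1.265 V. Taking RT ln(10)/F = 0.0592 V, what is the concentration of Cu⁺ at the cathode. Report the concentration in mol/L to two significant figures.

0.0039 M

Cu⁺/Cu is the cathode, Cr²⁺/Cr the anode: E°cell = +1.38 V, n = 2.
Overall reaction: 2 Cu⁺(aq) + Cr(s) → 2 Cu(s) + Cr²⁺(aq); Q = [Cr²⁺]^1/[Cu⁺]^2.
From E = E° − (0.0592/n) log Q: log Q = (E° − E)·n/0.0592 = (+1.38 − (+1.265))·2/0.0592 = 3.8851.
So 2·log[Cu⁺] = 1·log(0.116) − log Q = -0.9355 − (3.8851) = -4.8206; log[Cu⁺] = -4.8206 / 2 = -2.4103; [Cu⁺] = 10^(-2.4103) ≈ 0.0039 M.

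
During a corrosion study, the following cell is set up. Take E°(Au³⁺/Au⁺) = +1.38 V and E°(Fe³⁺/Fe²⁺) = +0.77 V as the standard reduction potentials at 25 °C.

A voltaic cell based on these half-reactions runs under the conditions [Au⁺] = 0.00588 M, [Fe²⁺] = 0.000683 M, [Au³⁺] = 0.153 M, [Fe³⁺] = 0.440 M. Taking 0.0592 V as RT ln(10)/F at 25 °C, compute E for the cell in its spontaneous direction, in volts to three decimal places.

Au³⁺/Au⁺ is the cathode (higher E°), Fe³⁺/Fe²⁺ the anode: E°cell = +1.38 − (+0.77) = +0.61 V, n = 2.
Overall: Au³⁺(aq) + 2 Fe²⁺(aq) → Au⁺(aq) + 2 Fe³⁺(aq)
Q = [Au⁺]·[Fe³⁺]^2 / ([Au³⁺]·[Fe²⁺]^2); log Q = 4.203.
E = E° − (0.0592/n) log Q = +0.61 − (0.0592/2)(4.203) = +0.486 V.

+0.486 V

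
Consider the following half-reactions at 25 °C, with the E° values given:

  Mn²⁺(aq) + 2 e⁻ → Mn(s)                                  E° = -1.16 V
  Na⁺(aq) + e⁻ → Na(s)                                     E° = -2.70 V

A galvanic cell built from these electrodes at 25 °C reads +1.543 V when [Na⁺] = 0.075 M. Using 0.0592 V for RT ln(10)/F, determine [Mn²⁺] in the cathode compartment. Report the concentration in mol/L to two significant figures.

0.0071 M

Mn²⁺/Mn is the cathode, Na⁺/Na the anode: E°cell = +1.54 V, n = 2.
Overall reaction: Mn²⁺(aq) + 2 Na(s) → Mn(s) + 2 Na⁺(aq); Q = [Na⁺]^2/[Mn²⁺]^1.
From E = E° − (0.0592/n) log Q: log Q = (E° − E)·n/0.0592 = (+1.54 − (+1.543))·2/0.0592 = -0.1014.
So 1·log[Mn²⁺] = 2·log(0.075) − log Q = -2.2499 − (-0.1014) = -2.1485; [Mn²⁺] = 10^(-2.1485) ≈ 0.0071 M.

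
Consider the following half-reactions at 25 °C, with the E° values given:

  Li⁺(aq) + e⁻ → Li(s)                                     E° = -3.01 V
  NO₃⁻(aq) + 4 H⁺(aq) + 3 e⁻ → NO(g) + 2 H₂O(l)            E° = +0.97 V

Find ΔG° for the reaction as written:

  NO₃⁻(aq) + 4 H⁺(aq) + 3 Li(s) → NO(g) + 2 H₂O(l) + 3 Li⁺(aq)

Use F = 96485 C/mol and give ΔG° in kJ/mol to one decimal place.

As written, NO₃⁻/NO is reduced (cathode) and Li⁺/Li is oxidised (anode), so E°cell = (+0.97) − (-3.01) = +3.98 V.
Balancing electrons gives n = 3.
ΔG° = −nFE° = −(3)(96485)(+3.98) = -1,152,031 J = -1152.0 kJ/mol.

-1152.0 kJ/mol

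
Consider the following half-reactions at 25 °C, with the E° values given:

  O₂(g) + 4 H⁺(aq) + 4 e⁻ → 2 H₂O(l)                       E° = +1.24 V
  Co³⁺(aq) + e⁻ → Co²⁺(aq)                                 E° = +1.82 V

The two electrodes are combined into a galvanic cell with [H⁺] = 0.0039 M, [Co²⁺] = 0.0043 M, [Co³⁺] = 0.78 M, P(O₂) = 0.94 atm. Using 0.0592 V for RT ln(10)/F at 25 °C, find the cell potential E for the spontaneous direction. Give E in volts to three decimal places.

+0.857 V

Co³⁺/Co²⁺ is the cathode (higher E°), O₂/H₂O the anode: E°cell = +1.82 − (+1.24) = +0.58 V, n = 4.
Overall: 4 Co³⁺(aq) + 2 H₂O(l) → 4 Co²⁺(aq) + O₂(g) + 4 H⁺(aq)
Q = [Co²⁺]^4·P(O₂)·[H⁺]^4 / ([Co³⁺]^4); log Q = -18.697.
E = E° − (0.0592/n) log Q = +0.58 − (0.0592/4)(-18.697) = +0.857 V.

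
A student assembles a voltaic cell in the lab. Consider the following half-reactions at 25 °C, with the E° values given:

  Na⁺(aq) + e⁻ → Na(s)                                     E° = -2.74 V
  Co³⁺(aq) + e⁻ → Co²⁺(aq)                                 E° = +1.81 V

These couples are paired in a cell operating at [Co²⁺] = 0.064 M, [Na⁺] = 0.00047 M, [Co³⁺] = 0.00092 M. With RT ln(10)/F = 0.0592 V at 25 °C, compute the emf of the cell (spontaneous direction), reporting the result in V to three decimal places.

Co³⁺/Co²⁺ is the cathode (higher E°), Na⁺/Na the anode: E°cell = +1.81 − (-2.74) = +4.55 V, n = 1.
Overall: Co³⁺(aq) + Na(s) → Co²⁺(aq) + Na⁺(aq)
Q = [Co²⁺]·[Na⁺] / ([Co³⁺]); log Q = -1.486.
E = E° − (0.0592/n) log Q = +4.55 − (0.0592/1)(-1.486) = +4.638 V.

+4.638 V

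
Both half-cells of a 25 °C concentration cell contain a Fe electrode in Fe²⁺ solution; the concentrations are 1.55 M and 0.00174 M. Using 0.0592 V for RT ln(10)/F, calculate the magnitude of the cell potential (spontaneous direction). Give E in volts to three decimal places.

For a concentration cell E°cell = 0. The 1.55 M side is the cathode (reduction is favoured where [Fe²⁺] is higher).
With n = 2, E = −(0.0592/2) log([Fe²⁺]ₐₙ/[Fe²⁺]꜀ₐₜ) = −(0.0592/2) log(0.00174/1.55) = −(0.0592/2)(-2.950) = +0.087 V.

+0.087 V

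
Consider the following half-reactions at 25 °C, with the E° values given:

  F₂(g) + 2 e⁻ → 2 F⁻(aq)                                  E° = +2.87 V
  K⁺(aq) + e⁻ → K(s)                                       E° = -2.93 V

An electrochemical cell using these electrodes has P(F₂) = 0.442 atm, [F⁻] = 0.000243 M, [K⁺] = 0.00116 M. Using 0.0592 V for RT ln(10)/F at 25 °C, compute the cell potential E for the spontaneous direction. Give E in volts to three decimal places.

+6.177 V

F₂/F⁻ is the cathode (higher E°), K⁺/K the anode: E°cell = +2.87 − (-2.93) = +5.80 V, n = 2.
Overall: F₂(g) + 2 K(s) → 2 F⁻(aq) + 2 K⁺(aq)
Q = [F⁻]^2·[K⁺]^2 / (P(F₂)); log Q = -12.745.
E = E° − (0.0592/n) log Q = +5.80 − (0.0592/2)(-12.745) = +6.177 V.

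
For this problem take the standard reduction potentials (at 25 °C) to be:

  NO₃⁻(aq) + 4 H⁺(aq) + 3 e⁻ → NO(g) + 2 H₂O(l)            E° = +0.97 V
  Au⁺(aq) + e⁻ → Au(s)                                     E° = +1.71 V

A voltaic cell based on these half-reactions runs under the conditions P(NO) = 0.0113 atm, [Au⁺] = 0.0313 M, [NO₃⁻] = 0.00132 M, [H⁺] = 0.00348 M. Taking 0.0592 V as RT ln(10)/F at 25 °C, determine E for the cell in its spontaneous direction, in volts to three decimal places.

+0.863 V

Au⁺/Au is the cathode (higher E°), NO₃⁻/NO the anode: E°cell = +1.71 − (+0.97) = +0.74 V, n = 3.
Overall: 3 Au⁺(aq) + NO(g) + 2 H₂O(l) → 3 Au(s) + NO₃⁻(aq) + 4 H⁺(aq)
Q = [NO₃⁻]·[H⁺]^4 / ([Au⁺]^3·P(NO)); log Q = -6.253.
E = E° − (0.0592/n) log Q = +0.74 − (0.0592/3)(-6.253) = +0.863 V.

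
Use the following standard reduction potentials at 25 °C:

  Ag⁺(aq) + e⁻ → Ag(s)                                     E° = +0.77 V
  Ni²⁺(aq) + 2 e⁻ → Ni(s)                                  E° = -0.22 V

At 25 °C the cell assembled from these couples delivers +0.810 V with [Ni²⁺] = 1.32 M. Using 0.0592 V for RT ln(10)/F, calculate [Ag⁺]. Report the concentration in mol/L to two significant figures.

0.0010 M

Ag⁺/Ag is the cathode, Ni²⁺/Ni the anode: E°cell = +0.99 V, n = 2.
Overall reaction: 2 Ag⁺(aq) + Ni(s) → 2 Ag(s) + Ni²⁺(aq); Q = [Ni²⁺]^1/[Ag⁺]^2.
From E = E° − (0.0592/n) log Q: log Q = (E° − E)·n/0.0592 = (+0.99 − (+0.810))·2/0.0592 = 6.0811.
So 2·log[Ag⁺] = 1·log(1.32) − log Q = 0.1206 − (6.0811) = -5.9605; log[Ag⁺] = -5.9605 / 2 = -2.9802; [Ag⁺] = 10^(-2.9802) ≈ 0.0010 M.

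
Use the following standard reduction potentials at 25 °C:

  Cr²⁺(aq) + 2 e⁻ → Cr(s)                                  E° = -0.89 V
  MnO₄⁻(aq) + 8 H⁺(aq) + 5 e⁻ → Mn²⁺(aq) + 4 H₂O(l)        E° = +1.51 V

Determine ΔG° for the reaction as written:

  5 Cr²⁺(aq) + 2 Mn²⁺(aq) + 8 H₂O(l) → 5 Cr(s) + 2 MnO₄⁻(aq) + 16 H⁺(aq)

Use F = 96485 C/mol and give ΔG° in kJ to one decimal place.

+2315.6 kJ

As written, Cr²⁺/Cr is reduced (cathode) and MnO₄⁻/Mn²⁺ is oxidised (anode), so E°cell = (-0.89) − (+1.51) = -2.40 V.
Balancing electrons gives n = 10.
ΔG° = −nFE° = −(10)(96485)(-2.40) = 2,315,640 J = +2315.6 kJ.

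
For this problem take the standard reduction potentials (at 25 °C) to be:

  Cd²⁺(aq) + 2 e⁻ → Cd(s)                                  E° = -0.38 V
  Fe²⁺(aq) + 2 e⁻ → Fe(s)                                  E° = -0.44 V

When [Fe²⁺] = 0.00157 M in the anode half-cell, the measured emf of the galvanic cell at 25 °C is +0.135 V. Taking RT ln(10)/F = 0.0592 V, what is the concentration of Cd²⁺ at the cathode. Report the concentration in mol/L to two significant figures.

Cd²⁺/Cd is the cathode, Fe²⁺/Fe the anode: E°cell = +0.06 V, n = 2.
Overall reaction: Cd²⁺(aq) + Fe(s) → Cd(s) + Fe²⁺(aq); Q = [Fe²⁺]^1/[Cd²⁺]^1.
From E = E° − (0.0592/n) log Q: log Q = (E° − E)·n/0.0592 = (+0.06 − (+0.135))·2/0.0592 = -2.5338.
So 1·log[Cd²⁺] = 1·log(0.00157) − log Q = -2.8041 − (-2.5338) = -0.2703; [Cd²⁺] = 10^(-0.2703) ≈ 0.54 M.

0.54 M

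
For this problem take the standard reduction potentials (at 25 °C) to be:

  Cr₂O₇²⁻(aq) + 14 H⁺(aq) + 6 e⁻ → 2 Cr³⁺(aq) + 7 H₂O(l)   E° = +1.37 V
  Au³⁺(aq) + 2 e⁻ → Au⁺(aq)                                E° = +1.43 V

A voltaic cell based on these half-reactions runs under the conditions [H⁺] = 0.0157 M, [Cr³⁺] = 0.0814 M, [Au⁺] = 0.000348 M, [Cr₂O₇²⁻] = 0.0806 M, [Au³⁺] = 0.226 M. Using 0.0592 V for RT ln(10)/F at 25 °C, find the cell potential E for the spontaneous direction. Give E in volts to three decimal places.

Au³⁺/Au⁺ is the cathode (higher E°), Cr₂O₇²⁻/Cr³⁺ the anode: E°cell = +1.43 − (+1.37) = +0.06 V, n = 6.
Overall: 3 Au³⁺(aq) + 2 Cr³⁺(aq) + 7 H₂O(l) → 3 Au⁺(aq) + Cr₂O₇²⁻(aq) + 14 H⁺(aq)
Q = [Au⁺]^3·[Cr₂O₇²⁻]·[H⁺]^14 / ([Au³⁺]^3·[Cr³⁺]^2); log Q = -32.610.
E = E° − (0.0592/n) log Q = +0.06 − (0.0592/6)(-32.610) = +0.382 V.

+0.382 V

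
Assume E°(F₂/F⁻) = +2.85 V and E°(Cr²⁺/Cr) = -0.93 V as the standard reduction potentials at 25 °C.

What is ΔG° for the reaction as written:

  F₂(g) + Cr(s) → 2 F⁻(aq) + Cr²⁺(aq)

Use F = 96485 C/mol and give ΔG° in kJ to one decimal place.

As written, F₂/F⁻ is reduced (cathode) and Cr²⁺/Cr is oxidised (anode), so E°cell = (+2.85) − (-0.93) = +3.78 V.
Balancing electrons gives n = 2.
ΔG° = −nFE° = −(2)(96485)(+3.78) = -729,427 J = -729.4 kJ.

-729.4 kJ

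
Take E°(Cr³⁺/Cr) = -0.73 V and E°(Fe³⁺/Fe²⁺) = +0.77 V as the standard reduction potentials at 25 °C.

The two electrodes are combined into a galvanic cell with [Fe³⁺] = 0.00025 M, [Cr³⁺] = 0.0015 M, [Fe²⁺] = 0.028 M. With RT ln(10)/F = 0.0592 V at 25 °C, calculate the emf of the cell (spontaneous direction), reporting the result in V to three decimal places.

Fe³⁺/Fe²⁺ is the cathode (higher E°), Cr³⁺/Cr the anode: E°cell = +0.77 − (-0.73) = +1.50 V, n = 3.
Overall: 3 Fe³⁺(aq) + Cr(s) → 3 Fe²⁺(aq) + Cr³⁺(aq)
Q = [Fe²⁺]^3·[Cr³⁺] / ([Fe³⁺]^3); log Q = 3.324.
E = E° − (0.0592/n) log Q = +1.50 − (0.0592/3)(3.324) = +1.434 V.

+1.434 V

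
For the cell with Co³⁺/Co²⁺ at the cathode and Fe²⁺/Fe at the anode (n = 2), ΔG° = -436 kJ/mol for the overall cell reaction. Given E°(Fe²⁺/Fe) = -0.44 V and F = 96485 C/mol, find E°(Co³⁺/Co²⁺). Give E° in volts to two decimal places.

+1.82 V

E°cell = −ΔG°/(nF) = −(-436×10³)/((2)(96485)) = +2.259 V.
Since Co³⁺/Co²⁺ is the cathode and Fe²⁺/Fe the anode, E°cell = E°(Co³⁺/Co²⁺) − E°(Fe²⁺/Fe).
So E°(Co³⁺/Co²⁺) = E°cell + E°(Fe²⁺/Fe) = +2.259 + (-0.44) = +1.82 V.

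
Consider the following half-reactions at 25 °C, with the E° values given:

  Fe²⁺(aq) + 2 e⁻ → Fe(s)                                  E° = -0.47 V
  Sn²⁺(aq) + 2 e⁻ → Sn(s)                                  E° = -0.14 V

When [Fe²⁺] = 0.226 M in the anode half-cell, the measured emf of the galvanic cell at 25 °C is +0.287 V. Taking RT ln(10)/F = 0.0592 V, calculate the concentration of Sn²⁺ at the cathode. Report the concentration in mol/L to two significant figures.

Sn²⁺/Sn is the cathode, Fe²⁺/Fe the anode: E°cell = +0.33 V, n = 2.
Overall reaction: Sn²⁺(aq) + Fe(s) → Sn(s) + Fe²⁺(aq); Q = [Fe²⁺]^1/[Sn²⁺]^1.
From E = E° − (0.0592/n) log Q: log Q = (E° − E)·n/0.0592 = (+0.33 − (+0.287))·2/0.0592 = 1.4527.
So 1·log[Sn²⁺] = 1·log(0.226) − log Q = -0.6459 − (1.4527) = -2.0986; [Sn²⁺] = 10^(-2.0986) ≈ 0.0080 M.

0.0080 M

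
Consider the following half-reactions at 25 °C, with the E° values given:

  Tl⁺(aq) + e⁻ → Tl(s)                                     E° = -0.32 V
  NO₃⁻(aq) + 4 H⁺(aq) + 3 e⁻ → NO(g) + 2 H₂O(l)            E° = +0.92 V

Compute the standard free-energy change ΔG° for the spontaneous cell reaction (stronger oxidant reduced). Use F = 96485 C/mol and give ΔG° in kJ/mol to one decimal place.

NO₃⁻/NO (E° = +0.92 V) is the cathode; Tl⁺/Tl (E° = -0.32 V) is the anode, so E°cell = +1.24 V.
Balancing electrons gives n = 3 (lcm of 3 and 1).
ΔG° = −nFE° = −(3)(96485)(+1.24) = -358,924 J = -358.9 kJ/mol.

-358.9 kJ/mol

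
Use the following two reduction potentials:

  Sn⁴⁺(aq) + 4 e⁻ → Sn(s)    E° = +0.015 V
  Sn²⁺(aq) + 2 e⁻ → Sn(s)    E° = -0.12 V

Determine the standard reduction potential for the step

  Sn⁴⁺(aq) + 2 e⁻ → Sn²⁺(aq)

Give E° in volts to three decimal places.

Sequential free energies add, so n₃E°₃ = n₁E°₁ + n₂E°₂.
With n₃ = 4, and the known step contributing 2×(-0.12) V, the unknown satisfies 2·E° = 4×(+0.015) − 2×(-0.12) = +0.300.
E° = +0.300 / 2 = +0.150 V.

+0.150 V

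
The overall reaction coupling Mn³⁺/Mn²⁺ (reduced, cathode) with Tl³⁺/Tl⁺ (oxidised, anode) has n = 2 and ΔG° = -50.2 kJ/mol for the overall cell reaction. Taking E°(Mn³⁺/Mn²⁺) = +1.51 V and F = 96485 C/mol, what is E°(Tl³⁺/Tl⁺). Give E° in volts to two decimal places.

+1.25 V

E°cell = −ΔG°/(nF) = −(-50.2×10³)/((2)(96485)) = +0.260 V.
Since Mn³⁺/Mn²⁺ is the cathode and Tl³⁺/Tl⁺ the anode, E°cell = E°(Mn³⁺/Mn²⁺) − E°(Tl³⁺/Tl⁺).
So E°(Tl³⁺/Tl⁺) = E°(Mn³⁺/Mn²⁺) − E°cell = (+1.51) − (+0.260) = +1.25 V.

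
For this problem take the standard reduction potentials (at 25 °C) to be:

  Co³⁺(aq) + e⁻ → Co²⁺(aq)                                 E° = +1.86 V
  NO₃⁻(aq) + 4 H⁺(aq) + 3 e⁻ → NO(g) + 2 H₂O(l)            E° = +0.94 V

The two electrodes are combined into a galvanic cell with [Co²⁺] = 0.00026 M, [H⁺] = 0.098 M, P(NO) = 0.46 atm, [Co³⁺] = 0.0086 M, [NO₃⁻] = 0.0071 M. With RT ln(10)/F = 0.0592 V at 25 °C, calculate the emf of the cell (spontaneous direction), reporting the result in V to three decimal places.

+1.125 V

Co³⁺/Co²⁺ is the cathode (higher E°), NO₃⁻/NO the anode: E°cell = +1.86 − (+0.94) = +0.92 V, n = 3.
Overall: 3 Co³⁺(aq) + NO(g) + 2 H₂O(l) → 3 Co²⁺(aq) + NO₃⁻(aq) + 4 H⁺(aq)
Q = [Co²⁺]^3·[NO₃⁻]·[H⁺]^4 / ([Co³⁺]^3·P(NO)); log Q = -10.405.
E = E° − (0.0592/n) log Q = +0.92 − (0.0592/3)(-10.405) = +1.125 V.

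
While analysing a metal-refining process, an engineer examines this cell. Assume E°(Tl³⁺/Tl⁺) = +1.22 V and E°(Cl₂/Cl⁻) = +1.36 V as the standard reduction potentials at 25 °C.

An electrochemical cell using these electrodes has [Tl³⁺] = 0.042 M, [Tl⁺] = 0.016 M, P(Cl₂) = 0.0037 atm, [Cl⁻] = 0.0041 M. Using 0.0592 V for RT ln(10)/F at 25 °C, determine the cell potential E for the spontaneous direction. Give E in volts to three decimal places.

+0.197 V

Cl₂/Cl⁻ is the cathode (higher E°), Tl³⁺/Tl⁺ the anode: E°cell = +1.36 − (+1.22) = +0.14 V, n = 2.
Overall: Cl₂(g) + Tl⁺(aq) → 2 Cl⁻(aq) + Tl³⁺(aq)
Q = [Cl⁻]^2·[Tl³⁺] / (P(Cl₂)·[Tl⁺]); log Q = -1.924.
E = E° − (0.0592/n) log Q = +0.14 − (0.0592/2)(-1.924) = +0.197 V.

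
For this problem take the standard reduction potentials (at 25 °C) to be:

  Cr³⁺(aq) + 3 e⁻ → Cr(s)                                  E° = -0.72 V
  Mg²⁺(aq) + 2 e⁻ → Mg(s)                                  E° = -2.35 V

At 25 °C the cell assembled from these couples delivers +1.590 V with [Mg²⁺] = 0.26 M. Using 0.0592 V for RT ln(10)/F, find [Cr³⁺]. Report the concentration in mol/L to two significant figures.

Cr³⁺/Cr is the cathode, Mg²⁺/Mg the anode: E°cell = +1.63 V, n = 6.
Overall reaction: 2 Cr³⁺(aq) + 3 Mg(s) → 2 Cr(s) + 3 Mg²⁺(aq); Q = [Mg²⁺]^3/[Cr³⁺]^2.
From E = E° − (0.0592/n) log Q: log Q = (E° − E)·n/0.0592 = (+1.63 − (+1.590))·6/0.0592 = 4.0541.
So 2·log[Cr³⁺] = 3·log(0.26) − log Q = -1.7551 − (4.0541) = -5.8092; log[Cr³⁺] = -5.8092 / 2 = -2.9046; [Cr³⁺] = 10^(-2.9046) ≈ 0.0012 M.

0.0012 M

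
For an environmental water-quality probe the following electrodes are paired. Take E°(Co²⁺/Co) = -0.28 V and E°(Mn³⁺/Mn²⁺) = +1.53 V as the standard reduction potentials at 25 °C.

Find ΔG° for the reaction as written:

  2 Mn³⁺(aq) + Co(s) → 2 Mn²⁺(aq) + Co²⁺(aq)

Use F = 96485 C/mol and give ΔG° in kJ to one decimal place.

As written, Mn³⁺/Mn²⁺ is reduced (cathode) and Co²⁺/Co is oxidised (anode), so E°cell = (+1.53) − (-0.28) = +1.81 V.
Balancing electrons gives n = 2.
ΔG° = −nFE° = −(2)(96485)(+1.81) = -349,276 J = -349.3 kJ.

-349.3 kJ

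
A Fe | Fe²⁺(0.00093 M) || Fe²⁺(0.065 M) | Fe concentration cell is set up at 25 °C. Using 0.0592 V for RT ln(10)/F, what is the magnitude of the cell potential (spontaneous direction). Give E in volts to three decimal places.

For a concentration cell E°cell = 0. The 0.065 M side is the cathode (reduction is favoured where [Fe²⁺] is higher).
With n = 2, E = −(0.0592/2) log([Fe²⁺]ₐₙ/[Fe²⁺]꜀ₐₜ) = −(0.0592/2) log(0.00093/0.065) = −(0.0592/2)(-1.844) = +0.055 V.

+0.055 V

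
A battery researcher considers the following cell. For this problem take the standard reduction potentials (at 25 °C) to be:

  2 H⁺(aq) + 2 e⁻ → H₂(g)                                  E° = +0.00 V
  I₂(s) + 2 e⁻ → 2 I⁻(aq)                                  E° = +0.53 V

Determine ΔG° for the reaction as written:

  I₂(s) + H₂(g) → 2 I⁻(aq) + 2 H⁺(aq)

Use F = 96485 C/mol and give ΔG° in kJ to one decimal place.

As written, I₂/I⁻ is reduced (cathode) and H⁺/H₂ is oxidised (anode), so E°cell = (+0.53) − (+0.00) = +0.53 V.
Balancing electrons gives n = 2.
ΔG° = −nFE° = −(2)(96485)(+0.53) = -102,274 J = -102.3 kJ.

-102.3 kJ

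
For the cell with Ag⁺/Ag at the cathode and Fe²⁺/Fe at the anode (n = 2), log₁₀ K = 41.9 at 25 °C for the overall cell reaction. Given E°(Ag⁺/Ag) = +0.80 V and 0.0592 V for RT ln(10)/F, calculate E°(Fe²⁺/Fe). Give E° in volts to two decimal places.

-0.44 V

E°cell = (0.0592/n)·log K = (0.0592/2)(41.9) = +1.240 V.
Since Ag⁺/Ag is the cathode and Fe²⁺/Fe the anode, E°cell = E°(Ag⁺/Ag) − E°(Fe²⁺/Fe).
So E°(Fe²⁺/Fe) = E°(Ag⁺/Ag) − E°cell = (+0.80) − (+1.240) = -0.44 V.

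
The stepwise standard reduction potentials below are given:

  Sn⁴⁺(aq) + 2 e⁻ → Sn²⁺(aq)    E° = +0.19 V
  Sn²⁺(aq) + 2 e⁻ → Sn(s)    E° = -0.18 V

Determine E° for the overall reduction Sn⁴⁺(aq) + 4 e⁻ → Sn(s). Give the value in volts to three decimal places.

+0.005 V

Standard free energies of sequential steps add: ΔG°₃ = ΔG°₁ + ΔG°₂, so n₃E°₃ = n₁E°₁ + n₂E°₂.
E°₃ = (2×+0.19 + 2×-0.18) / 4 = (+0.020) / 4 = +0.005 V.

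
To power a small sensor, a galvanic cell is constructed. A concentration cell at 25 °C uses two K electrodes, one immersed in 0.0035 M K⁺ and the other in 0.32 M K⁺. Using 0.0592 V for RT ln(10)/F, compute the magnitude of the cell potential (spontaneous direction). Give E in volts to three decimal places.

For a concentration cell E°cell = 0. The 0.32 M side is the cathode (reduction is favoured where [K⁺] is higher).
With n = 1, E = −(0.0592/1) log([K⁺]ₐₙ/[K⁺]꜀ₐₜ) = −(0.0592/1) log(0.0035/0.32) = −(0.0592/1)(-1.961) = +0.116 V.

+0.116 V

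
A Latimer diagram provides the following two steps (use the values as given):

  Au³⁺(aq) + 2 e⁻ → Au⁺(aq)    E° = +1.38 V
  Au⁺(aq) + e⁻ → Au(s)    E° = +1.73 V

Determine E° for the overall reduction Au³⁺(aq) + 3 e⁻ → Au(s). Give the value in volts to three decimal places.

Since ΔG° = −nFE° is additive over sequential reductions, n₃E°₃ = n₁E°₁ + n₂E°₂.
E°₃ = (2×+1.38 + 1×+1.73) / 3 = (+4.490) / 3 = +1.497 V.

+1.497 V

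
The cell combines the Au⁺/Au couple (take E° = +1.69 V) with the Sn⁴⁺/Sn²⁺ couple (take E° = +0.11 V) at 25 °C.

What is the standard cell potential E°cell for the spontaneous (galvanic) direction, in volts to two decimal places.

The Au⁺/Au couple has the higher reduction potential, so it is the cathode; Sn⁴⁺/Sn²⁺ is oxidised at the anode.
E°cell = E°(cathode) − E°(anode) = (+1.69) − (+0.11) = +1.58 V.
Since E°cell > 0, the reaction is spontaneous under standard conditions.

+1.58 V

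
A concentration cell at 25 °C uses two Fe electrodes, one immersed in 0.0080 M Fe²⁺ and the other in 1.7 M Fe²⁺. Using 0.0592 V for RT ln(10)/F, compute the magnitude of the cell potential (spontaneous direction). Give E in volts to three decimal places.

+0.069 V

For a concentration cell E°cell = 0. The 1.7 M side is the cathode (reduction is favoured where [Fe²⁺] is higher).
With n = 2, E = −(0.0592/2) log([Fe²⁺]ₐₙ/[Fe²⁺]꜀ₐₜ) = −(0.0592/2) log(0.008/1.7) = −(0.0592/2)(-2.327) = +0.069 V.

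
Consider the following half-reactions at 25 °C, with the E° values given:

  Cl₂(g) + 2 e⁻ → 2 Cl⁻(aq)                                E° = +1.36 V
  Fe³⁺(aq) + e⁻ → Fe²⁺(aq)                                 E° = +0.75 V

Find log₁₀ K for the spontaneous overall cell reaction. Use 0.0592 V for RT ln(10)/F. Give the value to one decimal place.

20.6

Cathode: Cl₂/Cl⁻; anode: Fe³⁺/Fe²⁺. E°cell = +0.61 V, n = 2.
log K = nE°cell / 0.0592 = (2)(+0.61) / 0.0592 = 20.6.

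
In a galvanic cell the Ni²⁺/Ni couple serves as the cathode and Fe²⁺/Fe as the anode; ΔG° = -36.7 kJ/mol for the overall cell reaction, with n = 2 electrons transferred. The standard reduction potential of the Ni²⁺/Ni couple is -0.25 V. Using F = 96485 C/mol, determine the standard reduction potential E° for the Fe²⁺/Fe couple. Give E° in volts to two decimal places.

E°cell = −ΔG°/(nF) = −(-36.7×10³)/((2)(96485)) = +0.190 V.
Since Ni²⁺/Ni is the cathode and Fe²⁺/Fe the anode, E°cell = E°(Ni²⁺/Ni) − E°(Fe²⁺/Fe).
So E°(Fe²⁺/Fe) = E°(Ni²⁺/Ni) − E°cell = (-0.25) − (+0.190) = -0.44 V.

-0.44 V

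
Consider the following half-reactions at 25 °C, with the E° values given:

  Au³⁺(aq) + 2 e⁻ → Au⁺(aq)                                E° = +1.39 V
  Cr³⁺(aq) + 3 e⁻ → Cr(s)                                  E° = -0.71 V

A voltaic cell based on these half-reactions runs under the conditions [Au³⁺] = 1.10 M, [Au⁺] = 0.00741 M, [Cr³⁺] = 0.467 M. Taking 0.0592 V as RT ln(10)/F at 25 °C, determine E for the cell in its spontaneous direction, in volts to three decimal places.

+2.171 V

Au³⁺/Au⁺ is the cathode (higher E°), Cr³⁺/Cr the anode: E°cell = +1.39 − (-0.71) = +2.10 V, n = 6.
Overall: 3 Au³⁺(aq) + 2 Cr(s) → 3 Au⁺(aq) + 2 Cr³⁺(aq)
Q = [Au⁺]^3·[Cr³⁺]^2 / ([Au³⁺]^3); log Q = -7.176.
E = E° − (0.0592/n) log Q = +2.10 − (0.0592/6)(-7.176) = +2.171 V.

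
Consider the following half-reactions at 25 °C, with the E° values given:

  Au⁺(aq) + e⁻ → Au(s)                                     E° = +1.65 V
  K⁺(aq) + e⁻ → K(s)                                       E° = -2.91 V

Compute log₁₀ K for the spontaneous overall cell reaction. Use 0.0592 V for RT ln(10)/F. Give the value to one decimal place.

77.0

Cathode: Au⁺/Au; anode: K⁺/K. E°cell = +4.56 V, n = 1.
log K = nE°cell / 0.0592 = (1)(+4.56) / 0.0592 = 77.0.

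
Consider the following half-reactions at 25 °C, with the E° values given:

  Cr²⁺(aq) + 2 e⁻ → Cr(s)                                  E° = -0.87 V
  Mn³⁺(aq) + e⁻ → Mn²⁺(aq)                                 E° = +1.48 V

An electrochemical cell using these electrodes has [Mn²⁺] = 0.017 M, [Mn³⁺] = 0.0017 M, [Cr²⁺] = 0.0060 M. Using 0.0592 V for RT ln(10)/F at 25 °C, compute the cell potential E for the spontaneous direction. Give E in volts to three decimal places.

Mn³⁺/Mn²⁺ is the cathode (higher E°), Cr²⁺/Cr the anode: E°cell = +1.48 − (-0.87) = +2.35 V, n = 2.
Overall: 2 Mn³⁺(aq) + Cr(s) → 2 Mn²⁺(aq) + Cr²⁺(aq)
Q = [Mn²⁺]^2·[Cr²⁺] / ([Mn³⁺]^2); log Q = -0.222.
E = E° − (0.0592/n) log Q = +2.35 − (0.0592/2)(-0.222) = +2.357 V.

+2.357 V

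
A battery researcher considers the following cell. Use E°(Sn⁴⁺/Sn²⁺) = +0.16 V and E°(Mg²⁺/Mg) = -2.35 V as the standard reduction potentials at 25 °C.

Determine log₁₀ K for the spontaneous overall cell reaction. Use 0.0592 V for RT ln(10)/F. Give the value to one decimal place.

Cathode: Sn⁴⁺/Sn²⁺; anode: Mg²⁺/Mg. E°cell = +2.51 V, n = 2.
log K = nE°cell / 0.0592 = (2)(+2.51) / 0.0592 = 84.8.

84.8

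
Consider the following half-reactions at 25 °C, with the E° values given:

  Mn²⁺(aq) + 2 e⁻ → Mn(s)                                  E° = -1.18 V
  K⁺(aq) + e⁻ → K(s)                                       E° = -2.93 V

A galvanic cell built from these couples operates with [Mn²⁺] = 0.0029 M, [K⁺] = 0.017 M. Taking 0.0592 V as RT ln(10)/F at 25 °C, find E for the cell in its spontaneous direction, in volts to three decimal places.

+1.780 V

Mn²⁺/Mn is the cathode (higher E°), K⁺/K the anode: E°cell = -1.18 − (-2.93) = +1.75 V, n = 2.
Overall: Mn²⁺(aq) + 2 K(s) → Mn(s) + 2 K⁺(aq)
Q = [K⁺]^2 / ([Mn²⁺]); log Q = -1.002.
E = E° − (0.0592/n) log Q = +1.75 − (0.0592/2)(-1.002) = +1.780 V.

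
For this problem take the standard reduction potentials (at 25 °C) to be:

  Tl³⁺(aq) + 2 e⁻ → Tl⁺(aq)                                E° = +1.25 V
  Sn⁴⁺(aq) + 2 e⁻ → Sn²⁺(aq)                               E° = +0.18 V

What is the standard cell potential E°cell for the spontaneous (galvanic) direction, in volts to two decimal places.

+1.07 V

The Tl³⁺/Tl⁺ couple has the higher reduction potential, so it is the cathode; Sn⁴⁺/Sn²⁺ is oxidised at the anode.
E°cell = E°(cathode) − E°(anode) = (+1.25) − (+0.18) = +1.07 V.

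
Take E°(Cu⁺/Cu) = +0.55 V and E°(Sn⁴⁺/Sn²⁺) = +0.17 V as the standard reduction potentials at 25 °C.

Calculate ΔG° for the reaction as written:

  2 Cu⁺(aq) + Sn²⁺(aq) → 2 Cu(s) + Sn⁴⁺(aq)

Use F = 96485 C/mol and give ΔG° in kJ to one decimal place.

-73.3 kJ

As written, Cu⁺/Cu is reduced (cathode) and Sn⁴⁺/Sn²⁺ is oxidised (anode), so E°cell = (+0.55) − (+0.17) = +0.38 V.
Balancing electrons gives n = 2.
ΔG° = −nFE° = −(2)(96485)(+0.38) = -73,329 J = -73.3 kJ.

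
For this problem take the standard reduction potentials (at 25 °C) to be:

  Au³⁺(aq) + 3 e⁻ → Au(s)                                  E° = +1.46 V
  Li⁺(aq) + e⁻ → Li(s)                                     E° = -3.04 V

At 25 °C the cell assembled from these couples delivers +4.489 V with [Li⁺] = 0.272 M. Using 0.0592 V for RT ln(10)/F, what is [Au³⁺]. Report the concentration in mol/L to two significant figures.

0.0056 M

Au³⁺/Au is the cathode, Li⁺/Li the anode: E°cell = +4.50 V, n = 3.
Overall reaction: Au³⁺(aq) + 3 Li(s) → Au(s) + 3 Li⁺(aq); Q = [Li⁺]^3/[Au³⁺]^1.
From E = E° − (0.0592/n) log Q: log Q = (E° − E)·n/0.0592 = (+4.50 − (+4.489))·3/0.0592 = 0.5574.
So 1·log[Au³⁺] = 3·log(0.272) − log Q = -1.6963 − (0.5574) = -2.2537; [Au³⁺] = 10^(-2.2537) ≈ 0.0056 M.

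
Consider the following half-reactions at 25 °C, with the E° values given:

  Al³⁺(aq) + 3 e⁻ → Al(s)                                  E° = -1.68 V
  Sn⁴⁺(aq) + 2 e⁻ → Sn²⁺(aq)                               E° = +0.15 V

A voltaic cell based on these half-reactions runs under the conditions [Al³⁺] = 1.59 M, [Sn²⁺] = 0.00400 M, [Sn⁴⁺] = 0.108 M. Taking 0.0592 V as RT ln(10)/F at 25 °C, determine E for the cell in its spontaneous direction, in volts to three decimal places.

+1.868 V

Sn⁴⁺/Sn²⁺ is the cathode (higher E°), Al³⁺/Al the anode: E°cell = +0.15 − (-1.68) = +1.83 V, n = 6.
Overall: 3 Sn⁴⁺(aq) + 2 Al(s) → 3 Sn²⁺(aq) + 2 Al³⁺(aq)
Q = [Sn²⁺]^3·[Al³⁺]^2 / ([Sn⁴⁺]^3); log Q = -3.891.
E = E° − (0.0592/n) log Q = +1.83 − (0.0592/6)(-3.891) = +1.868 V.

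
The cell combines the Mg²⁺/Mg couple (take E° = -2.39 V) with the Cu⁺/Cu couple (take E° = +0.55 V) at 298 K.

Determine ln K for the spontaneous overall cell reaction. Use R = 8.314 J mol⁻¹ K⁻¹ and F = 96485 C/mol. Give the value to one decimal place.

229.0

Cathode: Cu⁺/Cu; anode: Mg²⁺/Mg. E°cell = (+0.55) − (-2.39) = +2.94 V, with n = 2.
ΔG° = −nFE° = −RT ln K, so ln K = nFE°/(RT) = (2)(96485)(+2.94) / ((8.314)(298)) = 228.987.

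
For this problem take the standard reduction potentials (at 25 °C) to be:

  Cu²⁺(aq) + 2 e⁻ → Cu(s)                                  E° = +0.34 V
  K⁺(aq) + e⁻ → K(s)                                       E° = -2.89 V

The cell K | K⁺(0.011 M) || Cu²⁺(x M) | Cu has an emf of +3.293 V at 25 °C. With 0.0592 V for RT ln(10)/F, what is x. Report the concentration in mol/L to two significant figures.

Cu²⁺/Cu is the cathode, K⁺/K the anode: E°cell = +3.23 V, n = 2.
Overall reaction: Cu²⁺(aq) + 2 K(s) → Cu(s) + 2 K⁺(aq); Q = [K⁺]^2/[Cu²⁺]^1.
From E = E° − (0.0592/n) log Q: log Q = (E° − E)·n/0.0592 = (+3.23 − (+3.293))·2/0.0592 = -2.1284.
So 1·log[Cu²⁺] = 2·log(0.011) − log Q = -3.9172 − (-2.1284) = -1.7888; [Cu²⁺] = 10^(-1.7888) ≈ 0.016 M.

0.016 M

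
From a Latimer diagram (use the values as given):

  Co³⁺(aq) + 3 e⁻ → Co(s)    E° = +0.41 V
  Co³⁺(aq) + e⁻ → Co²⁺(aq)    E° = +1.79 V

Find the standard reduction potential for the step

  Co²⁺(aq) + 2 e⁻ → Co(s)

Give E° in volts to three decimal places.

-0.280 V

Sequential free energies add, so n₃E°₃ = n₁E°₁ + n₂E°₂.
With n₃ = 3, and the known step contributing 1×(+1.79) V, the unknown satisfies 2·E° = 3×(+0.41) − 1×(+1.79) = -0.560.
E° = -0.560 / 2 = -0.280 V.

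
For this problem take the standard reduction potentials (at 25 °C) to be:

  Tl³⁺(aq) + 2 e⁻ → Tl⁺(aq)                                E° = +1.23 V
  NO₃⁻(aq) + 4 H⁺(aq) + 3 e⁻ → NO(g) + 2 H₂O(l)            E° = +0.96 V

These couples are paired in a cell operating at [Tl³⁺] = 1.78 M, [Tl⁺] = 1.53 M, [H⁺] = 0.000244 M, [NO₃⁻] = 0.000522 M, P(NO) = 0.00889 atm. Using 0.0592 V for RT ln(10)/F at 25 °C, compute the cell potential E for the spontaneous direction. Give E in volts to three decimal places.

+0.581 V

Tl³⁺/Tl⁺ is the cathode (higher E°), NO₃⁻/NO the anode: E°cell = +1.23 − (+0.96) = +0.27 V, n = 6.
Overall: 3 Tl³⁺(aq) + 2 NO(g) + 4 H₂O(l) → 3 Tl⁺(aq) + 2 NO₃⁻(aq) + 8 H⁺(aq)
Q = [Tl⁺]^3·[NO₃⁻]^2·[H⁺]^8 / ([Tl³⁺]^3·P(NO)^2); log Q = -31.561.
E = E° − (0.0592/n) log Q = +0.27 − (0.0592/6)(-31.561) = +0.581 V.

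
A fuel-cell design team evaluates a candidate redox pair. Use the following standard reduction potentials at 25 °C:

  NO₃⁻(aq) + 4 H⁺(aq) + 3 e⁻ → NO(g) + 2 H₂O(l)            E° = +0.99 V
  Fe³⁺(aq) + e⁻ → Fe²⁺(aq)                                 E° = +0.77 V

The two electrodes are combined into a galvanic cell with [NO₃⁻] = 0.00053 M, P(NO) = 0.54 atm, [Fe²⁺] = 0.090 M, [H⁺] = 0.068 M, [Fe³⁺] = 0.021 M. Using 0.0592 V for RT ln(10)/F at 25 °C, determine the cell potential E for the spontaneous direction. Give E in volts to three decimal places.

+0.106 V

NO₃⁻/NO is the cathode (higher E°), Fe³⁺/Fe²⁺ the anode: E°cell = +0.99 − (+0.77) = +0.22 V, n = 3.
Overall: NO₃⁻(aq) + 4 H⁺(aq) + 3 Fe²⁺(aq) → NO(g) + 2 H₂O(l) + 3 Fe³⁺(aq)
Q = P(NO)·[Fe³⁺]^3 / ([NO₃⁻]·[H⁺]^4·[Fe²⁺]^3); log Q = 5.782.
E = E° − (0.0592/n) log Q = +0.22 − (0.0592/3)(5.782) = +0.106 V.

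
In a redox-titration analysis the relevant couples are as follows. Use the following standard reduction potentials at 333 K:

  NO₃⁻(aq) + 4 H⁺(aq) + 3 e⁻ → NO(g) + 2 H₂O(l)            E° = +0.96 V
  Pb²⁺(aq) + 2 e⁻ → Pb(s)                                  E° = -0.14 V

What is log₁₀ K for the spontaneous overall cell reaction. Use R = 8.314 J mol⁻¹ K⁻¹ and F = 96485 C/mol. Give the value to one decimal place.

Cathode: NO₃⁻/NO; anode: Pb²⁺/Pb. E°cell = (+0.96) − (-0.14) = +1.10 V, with n = 6.
ΔG° = −nFE° = −RT ln K, so ln K = nFE°/(RT) = (6)(96485)(+1.10) / ((8.314)(333)) = 230.011.
log₁₀ K = 230.011 / ln 10 = 99.9.

99.9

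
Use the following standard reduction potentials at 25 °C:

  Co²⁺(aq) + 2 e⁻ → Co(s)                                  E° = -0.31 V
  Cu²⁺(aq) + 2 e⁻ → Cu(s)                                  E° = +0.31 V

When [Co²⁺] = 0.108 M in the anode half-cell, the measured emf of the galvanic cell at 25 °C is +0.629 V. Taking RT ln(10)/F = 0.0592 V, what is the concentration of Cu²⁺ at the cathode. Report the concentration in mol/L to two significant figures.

Cu²⁺/Cu is the cathode, Co²⁺/Co the anode: E°cell = +0.62 V, n = 2.
Overall reaction: Cu²⁺(aq) + Co(s) → Cu(s) + Co²⁺(aq); Q = [Co²⁺]^1/[Cu²⁺]^1.
From E = E° − (0.0592/n) log Q: log Q = (E° − E)·n/0.0592 = (+0.62 − (+0.629))·2/0.0592 = -0.3041.
So 1·log[Cu²⁺] = 1·log(0.108) − log Q = -0.9666 − (-0.3041) = -0.6625; [Cu²⁺] = 10^(-0.6625) ≈ 0.22 M.

0.22 M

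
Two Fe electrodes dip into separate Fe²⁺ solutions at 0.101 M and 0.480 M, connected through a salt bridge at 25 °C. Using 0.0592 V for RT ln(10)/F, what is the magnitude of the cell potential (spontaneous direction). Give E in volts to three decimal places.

For a concentration cell E°cell = 0. The 0.480 M side is the cathode (reduction is favoured where [Fe²⁺] is higher).
With n = 2, E = −(0.0592/2) log([Fe²⁺]ₐₙ/[Fe²⁺]꜀ₐₜ) = −(0.0592/2) log(0.101/0.48) = −(0.0592/2)(-0.677) = +0.020 V.

+0.020 V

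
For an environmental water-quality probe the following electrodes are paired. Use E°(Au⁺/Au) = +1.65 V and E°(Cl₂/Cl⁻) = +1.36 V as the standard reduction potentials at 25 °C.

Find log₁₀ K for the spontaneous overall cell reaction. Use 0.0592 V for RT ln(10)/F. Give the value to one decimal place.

9.8

Cathode: Au⁺/Au; anode: Cl₂/Cl⁻. E°cell = +0.29 V, n = 2.
log K = nE°cell / 0.0592 = (2)(+0.29) / 0.0592 = 9.8.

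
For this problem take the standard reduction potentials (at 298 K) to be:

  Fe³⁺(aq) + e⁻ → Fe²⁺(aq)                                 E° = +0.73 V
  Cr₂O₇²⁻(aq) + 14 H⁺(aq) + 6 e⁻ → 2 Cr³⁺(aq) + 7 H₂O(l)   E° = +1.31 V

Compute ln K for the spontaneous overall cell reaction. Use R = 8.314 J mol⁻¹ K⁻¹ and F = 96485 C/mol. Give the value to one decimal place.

Cathode: Cr₂O₇²⁻/Cr³⁺; anode: Fe³⁺/Fe²⁺. E°cell = (+1.31) − (+0.73) = +0.58 V, with n = 6.
ΔG° = −nFE° = −RT ln K, so ln K = nFE°/(RT) = (6)(96485)(+0.58) / ((8.314)(298)) = 135.523.

135.5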